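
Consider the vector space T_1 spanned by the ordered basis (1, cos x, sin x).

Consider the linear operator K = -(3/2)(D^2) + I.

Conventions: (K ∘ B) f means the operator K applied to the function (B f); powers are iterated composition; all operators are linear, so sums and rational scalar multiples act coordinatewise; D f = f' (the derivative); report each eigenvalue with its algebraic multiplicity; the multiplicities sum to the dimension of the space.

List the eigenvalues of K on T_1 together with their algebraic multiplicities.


image of 1: 1
image of cos x: (5/2)cos x
image of sin x: (5/2)sin x
the matrix is diagonal; its diagonal is (1, 5/2, 5/2)
for a triangular matrix the eigenvalues are the diagonal entries, with algebraic multiplicity their repetition count

λ = 1 (multiplicity 1), λ = 5/2 (multiplicity 2)


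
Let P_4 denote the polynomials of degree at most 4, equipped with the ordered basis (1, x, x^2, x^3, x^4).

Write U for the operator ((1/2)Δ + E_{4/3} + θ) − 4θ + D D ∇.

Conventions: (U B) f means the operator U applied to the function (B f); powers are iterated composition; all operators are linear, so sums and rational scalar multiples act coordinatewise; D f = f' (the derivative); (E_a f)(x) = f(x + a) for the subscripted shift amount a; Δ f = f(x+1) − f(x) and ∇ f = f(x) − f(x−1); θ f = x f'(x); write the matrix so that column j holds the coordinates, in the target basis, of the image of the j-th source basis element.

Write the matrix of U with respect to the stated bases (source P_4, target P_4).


image of 1: 1
image of x: -2x + 11/6
image of x^2: -5x^2 + (11/3)x + 41/18
image of x^3: -8x^3 + (11/2)x^2 + (41/6)x + 479/54
image of x^4: -11x^4 + (22/3)x^3 + (41/3)x^2 + (958/27)x - 1351/162
each image's coordinates form column j of the matrix

the matrix is [[1, 11/6, 41/18, 479/54, -1351/162]; [0, -2, 11/3, 41/6, 958/27]; [0, 0, -5, 11/2, 41/3]; [0, 0, 0, -8, 22/3]; [0, 0, 0, 0, -11]] (rows listed top to bottom)


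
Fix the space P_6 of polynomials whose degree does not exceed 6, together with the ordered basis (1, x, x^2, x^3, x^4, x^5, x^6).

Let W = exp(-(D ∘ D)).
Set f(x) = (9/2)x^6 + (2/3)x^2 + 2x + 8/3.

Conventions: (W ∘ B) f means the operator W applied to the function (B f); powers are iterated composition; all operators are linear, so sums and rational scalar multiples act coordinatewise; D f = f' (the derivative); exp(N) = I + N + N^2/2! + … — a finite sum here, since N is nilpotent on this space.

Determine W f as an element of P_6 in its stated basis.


the result is g(x) = (9/2)x^6 - 135x^4 + (2432/3)x^2 + 2x - 1616/3

order-1 term: -135x^4 - 4/3
order-2 term: 810x^2
order-3 term: -540
the series for exp(-(D ∘ D)) f terminates at order 3
exp(-(D ∘ D)) f = (9/2)x^6 - 135x^4 + (2432/3)x^2 + 2x - 1616/3


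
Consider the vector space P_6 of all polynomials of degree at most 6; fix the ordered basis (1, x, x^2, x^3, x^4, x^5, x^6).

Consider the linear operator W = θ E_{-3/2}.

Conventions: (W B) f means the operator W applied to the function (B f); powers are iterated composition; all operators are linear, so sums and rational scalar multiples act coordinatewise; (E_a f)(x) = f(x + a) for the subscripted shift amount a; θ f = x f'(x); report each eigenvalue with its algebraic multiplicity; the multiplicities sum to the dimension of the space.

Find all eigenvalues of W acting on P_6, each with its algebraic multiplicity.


image of 1: 0
image of x: x
image of x^2: 2x^2 - 3x
image of x^3: 3x^3 - 9x^2 + (27/4)x
image of x^4: 4x^4 - 18x^3 + 27x^2 - (27/2)x
image of x^5: 5x^5 - 30x^4 + (135/2)x^3 - (135/2)x^2 + (405/16)x
image of x^6: 6x^6 - 45x^5 + 135x^4 - (405/2)x^3 + (1215/8)x^2 - (729/16)x
the matrix is upper triangular; its diagonal is (0, 1, 2, 3, 4, 5, 6)
for a triangular matrix the eigenvalues are the diagonal entries, with algebraic multiplicity their repetition count

λ = 0 (multiplicity 1), λ = 1 (multiplicity 1), λ = 2 (multiplicity 1), λ = 3 (multiplicity 1), λ = 4 (multiplicity 1), λ = 5 (multiplicity 1), λ = 6 (multiplicity 1)


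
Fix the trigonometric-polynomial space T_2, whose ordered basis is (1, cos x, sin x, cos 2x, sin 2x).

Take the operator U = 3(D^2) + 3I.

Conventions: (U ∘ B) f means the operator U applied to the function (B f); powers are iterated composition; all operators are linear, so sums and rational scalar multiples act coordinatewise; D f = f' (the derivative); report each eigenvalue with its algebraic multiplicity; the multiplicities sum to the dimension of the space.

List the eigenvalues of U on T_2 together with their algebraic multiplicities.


image of 1: 3
image of cos x: 0
image of sin x: 0
image of cos 2x: -9cos 2x
image of sin 2x: -9sin 2x
the matrix is diagonal; its diagonal is (3, 0, 0, -9, -9)
for a triangular matrix the eigenvalues are the diagonal entries, with algebraic multiplicity their repetition count

λ = -9 (multiplicity 2), λ = 0 (multiplicity 2), λ = 3 (multiplicity 1)


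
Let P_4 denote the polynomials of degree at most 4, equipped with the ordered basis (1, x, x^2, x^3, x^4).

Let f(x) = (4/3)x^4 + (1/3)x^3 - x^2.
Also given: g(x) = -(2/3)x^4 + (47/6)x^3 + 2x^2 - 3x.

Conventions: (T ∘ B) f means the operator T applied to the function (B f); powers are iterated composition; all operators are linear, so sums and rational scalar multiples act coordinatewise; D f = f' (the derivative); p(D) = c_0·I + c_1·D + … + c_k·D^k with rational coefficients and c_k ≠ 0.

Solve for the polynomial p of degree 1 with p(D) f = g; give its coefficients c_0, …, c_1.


c_0 = -1/2, c_1 = 3/2

D^0 f = (4/3)x^4 + (1/3)x^3 - x^2
D^1 f = (16/3)x^3 + x^2 - 2x
matching coefficients of g against c_0 f + c_1 Df + … from the top degree down determines the c_i
solution: c_0 = -1/2, c_1 = 3/2


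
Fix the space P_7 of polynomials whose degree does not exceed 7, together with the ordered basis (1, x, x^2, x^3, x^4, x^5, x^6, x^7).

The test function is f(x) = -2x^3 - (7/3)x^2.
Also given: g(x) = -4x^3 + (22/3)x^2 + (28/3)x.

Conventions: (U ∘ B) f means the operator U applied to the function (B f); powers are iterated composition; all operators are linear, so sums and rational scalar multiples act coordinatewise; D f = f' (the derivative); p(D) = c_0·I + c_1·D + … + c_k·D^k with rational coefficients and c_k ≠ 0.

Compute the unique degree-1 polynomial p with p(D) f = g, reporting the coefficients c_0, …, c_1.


D^0 f = -2x^3 - (7/3)x^2
D^1 f = -6x^2 - (14/3)x
matching coefficients of g against c_0 f + c_1 Df + … from the top degree down determines the c_i
solution: c_0 = 2, c_1 = -2

c_0 = 2, c_1 = -2


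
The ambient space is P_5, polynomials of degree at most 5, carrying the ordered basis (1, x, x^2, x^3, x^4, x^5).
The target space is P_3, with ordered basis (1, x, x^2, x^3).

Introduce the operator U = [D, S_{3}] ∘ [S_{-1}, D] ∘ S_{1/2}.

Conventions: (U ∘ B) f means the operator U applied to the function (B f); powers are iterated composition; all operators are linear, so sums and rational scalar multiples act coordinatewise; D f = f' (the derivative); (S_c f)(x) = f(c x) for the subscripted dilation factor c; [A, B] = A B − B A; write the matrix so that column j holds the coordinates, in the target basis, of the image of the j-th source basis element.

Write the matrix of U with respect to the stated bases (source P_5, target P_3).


image of 1: 0
image of x: 0
image of x^2: -2
image of x^3: 9x
image of x^4: -27x^2
image of x^5: (135/2)x^3
each image's coordinates form column j of the matrix

the matrix is [[0, 0, -2, 0, 0, 0]; [0, 0, 0, 9, 0, 0]; [0, 0, 0, 0, -27, 0]; [0, 0, 0, 0, 0, 135/2]] (rows listed top to bottom)


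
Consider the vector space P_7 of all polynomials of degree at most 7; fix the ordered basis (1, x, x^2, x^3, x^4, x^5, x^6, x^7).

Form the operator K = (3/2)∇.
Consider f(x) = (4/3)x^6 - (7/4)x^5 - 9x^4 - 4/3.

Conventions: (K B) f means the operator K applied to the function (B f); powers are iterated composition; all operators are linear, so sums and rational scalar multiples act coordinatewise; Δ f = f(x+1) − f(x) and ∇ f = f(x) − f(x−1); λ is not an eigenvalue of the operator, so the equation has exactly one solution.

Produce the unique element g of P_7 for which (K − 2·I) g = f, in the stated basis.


write g with unknown coordinates in the stated basis and equate coefficients in (K − 2·I) g = f
solving from the highest basis element down gives g = -(2/3)x^6 - (17/8)x^5 + (129/32)x^4 + (577/32)x^3 + (1791/128)x^2 - (645/256)x - 7099/3072
check: K g = -6x^5 - (15/16)x^4 + (577/16)x^3 + (1791/64)x^2 - (645/128)x - 3049/512
so K g − 2·g = (4/3)x^6 - (7/4)x^5 - 9x^4 - 4/3 = f ✓

g(x) = -(2/3)x^6 - (17/8)x^5 + (129/32)x^4 + (577/32)x^3 + (1791/128)x^2 - (645/256)x - 7099/3072


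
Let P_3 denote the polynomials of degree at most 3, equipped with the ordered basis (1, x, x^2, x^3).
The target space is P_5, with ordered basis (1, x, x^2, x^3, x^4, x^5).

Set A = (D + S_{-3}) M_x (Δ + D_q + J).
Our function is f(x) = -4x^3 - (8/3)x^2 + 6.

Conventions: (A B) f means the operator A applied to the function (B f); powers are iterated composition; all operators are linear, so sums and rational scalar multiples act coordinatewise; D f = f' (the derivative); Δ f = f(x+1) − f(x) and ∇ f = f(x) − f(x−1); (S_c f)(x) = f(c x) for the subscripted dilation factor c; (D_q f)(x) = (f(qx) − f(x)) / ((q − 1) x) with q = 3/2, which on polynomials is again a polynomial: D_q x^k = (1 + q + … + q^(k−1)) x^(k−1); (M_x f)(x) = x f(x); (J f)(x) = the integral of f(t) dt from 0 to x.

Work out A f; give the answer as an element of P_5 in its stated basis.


Δ f = -12x^2 - (52/3)x - 20/3
D_q f = -19x^2 - (20/3)x
J f = -x^4 - (8/9)x^3 + 6x
(Δ + D_q + J) f = -x^4 - (8/9)x^3 - 31x^2 - 18x - 20/3
M_x (Δ + D_q + J) f = -x^5 - (8/9)x^4 - 31x^3 - 18x^2 - (20/3)x
D M_x (Δ + D_q + J) f = -5x^4 - (32/9)x^3 - 93x^2 - 36x - 20/3
S_{-3} M_x (Δ + D_q + J) f = 243x^5 - 72x^4 + 837x^3 - 162x^2 + 20x
(D + S_{-3}) M_x (Δ + D_q + J) f = 243x^5 - 77x^4 + (7501/9)x^3 - 255x^2 - 16x - 20/3

the result is g(x) = 243x^5 - 77x^4 + (7501/9)x^3 - 255x^2 - 16x - 20/3


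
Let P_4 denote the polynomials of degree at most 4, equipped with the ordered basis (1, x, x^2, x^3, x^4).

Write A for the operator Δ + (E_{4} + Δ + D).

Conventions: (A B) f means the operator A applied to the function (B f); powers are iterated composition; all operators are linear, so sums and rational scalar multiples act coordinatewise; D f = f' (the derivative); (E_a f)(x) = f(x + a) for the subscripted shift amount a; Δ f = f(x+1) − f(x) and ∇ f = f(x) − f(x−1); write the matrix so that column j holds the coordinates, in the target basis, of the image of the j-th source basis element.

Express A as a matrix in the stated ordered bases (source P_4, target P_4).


image of 1: 1
image of x: x + 7
image of x^2: x^2 + 14x + 18
image of x^3: x^3 + 21x^2 + 54x + 66
image of x^4: x^4 + 28x^3 + 108x^2 + 264x + 258
each image's coordinates form column j of the matrix

the matrix is [[1, 7, 18, 66, 258]; [0, 1, 14, 54, 264]; [0, 0, 1, 21, 108]; [0, 0, 0, 1, 28]; [0, 0, 0, 0, 1]] (rows listed top to bottom)


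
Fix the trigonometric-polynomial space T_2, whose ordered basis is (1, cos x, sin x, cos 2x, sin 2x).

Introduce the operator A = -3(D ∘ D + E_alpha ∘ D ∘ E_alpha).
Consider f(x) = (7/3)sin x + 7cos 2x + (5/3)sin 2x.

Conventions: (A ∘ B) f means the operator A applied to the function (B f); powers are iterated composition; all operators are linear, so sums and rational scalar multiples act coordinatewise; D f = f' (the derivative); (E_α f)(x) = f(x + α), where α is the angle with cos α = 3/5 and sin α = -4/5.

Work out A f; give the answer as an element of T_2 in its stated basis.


D f = (7/3)cos x + (10/3)cos 2x - 14sin 2x
D D f = -(7/3)sin x - 28cos 2x - (20/3)sin 2x
E_alpha f = -(28/15)cos x + (7/5)sin x - (89/25)cos 2x + (469/75)sin 2x
D E_alpha f = (7/5)cos x + (28/15)sin x + (938/75)cos 2x + (178/25)sin 2x
E_alpha D E_alpha f = -(49/75)cos x + (56/25)sin x - (19382/1875)cos 2x + (6258/625)sin 2x
(D ∘ D + E_alpha ∘ D ∘ E_alpha) f = -(49/75)cos x - (7/75)sin x - (71882/1875)cos 2x + (6274/1875)sin 2x
(-3(D ∘ D + E_alpha ∘ D ∘ E_alpha)) f = (49/25)cos x + (7/25)sin x + (71882/625)cos 2x - (6274/625)sin 2x

the result is g(x) = (49/25)cos x + (7/25)sin x + (71882/625)cos 2x - (6274/625)sin 2x


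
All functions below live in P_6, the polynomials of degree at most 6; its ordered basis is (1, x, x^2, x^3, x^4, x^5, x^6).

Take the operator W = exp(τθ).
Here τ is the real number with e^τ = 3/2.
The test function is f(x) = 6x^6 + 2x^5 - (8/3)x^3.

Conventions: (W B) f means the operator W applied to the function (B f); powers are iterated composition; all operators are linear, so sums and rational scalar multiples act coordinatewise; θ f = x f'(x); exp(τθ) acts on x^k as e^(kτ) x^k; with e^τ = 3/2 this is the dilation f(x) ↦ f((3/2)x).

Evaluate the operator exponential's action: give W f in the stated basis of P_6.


exp(τθ) x^k = e^(kτ) x^k; with e^τ = 3/2 this sends x^k to (3/2)^k x^k
x^3 ↦ 27/8 x^3
x^5 ↦ 243/32 x^5
x^6 ↦ 729/64 x^6
applying this coordinatewise to f: exp(τθ) f = (2187/32)x^6 + (243/16)x^5 - 9x^3

the image equals g(x) = (2187/32)x^6 + (243/16)x^5 - 9x^3


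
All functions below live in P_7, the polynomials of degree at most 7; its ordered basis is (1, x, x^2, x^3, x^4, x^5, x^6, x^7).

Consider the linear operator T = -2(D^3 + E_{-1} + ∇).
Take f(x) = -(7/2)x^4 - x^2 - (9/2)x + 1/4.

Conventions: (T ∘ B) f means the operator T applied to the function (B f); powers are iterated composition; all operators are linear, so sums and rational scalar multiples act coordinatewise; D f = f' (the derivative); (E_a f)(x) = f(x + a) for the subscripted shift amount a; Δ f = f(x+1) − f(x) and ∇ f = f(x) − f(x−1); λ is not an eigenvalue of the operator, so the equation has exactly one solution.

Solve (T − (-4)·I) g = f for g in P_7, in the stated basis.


write g with unknown coordinates in the stated basis and equate coefficients in (T − (-4)·I) g = f
solving from the highest basis element down gives g = -(7/4)x^4 - (1/2)x^2 - (177/4)x + 1/8
check: T g = (7/2)x^4 + x^2 + (345/2)x - 1/4
so T g − (-4)·g = -(7/2)x^4 - x^2 - (9/2)x + 1/4 = f ✓

the image equals g(x) = -(7/4)x^4 - (1/2)x^2 - (177/4)x + 1/8


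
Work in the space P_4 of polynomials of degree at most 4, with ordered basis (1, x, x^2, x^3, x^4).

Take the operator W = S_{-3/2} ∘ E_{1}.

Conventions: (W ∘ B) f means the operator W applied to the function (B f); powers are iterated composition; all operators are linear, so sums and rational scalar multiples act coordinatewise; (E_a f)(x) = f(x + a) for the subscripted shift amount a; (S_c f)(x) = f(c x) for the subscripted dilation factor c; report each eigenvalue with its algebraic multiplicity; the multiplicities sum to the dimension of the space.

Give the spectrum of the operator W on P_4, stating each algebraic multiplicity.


image of 1: 1
image of x: -(3/2)x + 1
image of x^2: (9/4)x^2 - 3x + 1
image of x^3: -(27/8)x^3 + (27/4)x^2 - (9/2)x + 1
image of x^4: (81/16)x^4 - (27/2)x^3 + (27/2)x^2 - 6x + 1
the matrix is upper triangular; its diagonal is (1, -3/2, 9/4, -27/8, 81/16)
for a triangular matrix the eigenvalues are the diagonal entries, with algebraic multiplicity their repetition count

λ = -27/8 (multiplicity 1), λ = -3/2 (multiplicity 1), λ = 1 (multiplicity 1), λ = 9/4 (multiplicity 1), λ = 81/16 (multiplicity 1)


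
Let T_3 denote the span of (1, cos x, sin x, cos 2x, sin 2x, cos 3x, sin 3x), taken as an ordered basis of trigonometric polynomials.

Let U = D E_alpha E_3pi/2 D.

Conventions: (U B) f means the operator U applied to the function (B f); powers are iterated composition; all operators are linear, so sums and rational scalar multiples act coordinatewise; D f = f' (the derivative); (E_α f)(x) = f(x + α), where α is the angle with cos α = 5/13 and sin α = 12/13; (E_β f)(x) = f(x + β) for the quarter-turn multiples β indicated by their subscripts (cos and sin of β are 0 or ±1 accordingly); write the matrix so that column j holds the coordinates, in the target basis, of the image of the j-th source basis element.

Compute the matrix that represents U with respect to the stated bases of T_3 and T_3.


image of 1: 0
image of cos x: -(12/13)cos x - (5/13)sin x
image of sin x: (5/13)cos x - (12/13)sin x
image of cos 2x: -(476/169)cos 2x - (480/169)sin 2x
image of sin 2x: (480/169)cos 2x - (476/169)sin 2x
image of cos 3x: -(7452/2197)cos 3x - (18315/2197)sin 3x
image of sin 3x: (18315/2197)cos 3x - (7452/2197)sin 3x
each image's coordinates form column j of the matrix

the matrix is [[0, 0, 0, 0, 0, 0, 0]; [0, -12/13, 5/13, 0, 0, 0, 0]; [0, -5/13, -12/13, 0, 0, 0, 0]; [0, 0, 0, -476/169, 480/169, 0, 0]; [0, 0, 0, -480/169, -476/169, 0, 0]; [0, 0, 0, 0, 0, -7452/2197, 18315/2197]; [0, 0, 0, 0, 0, -18315/2197, -7452/2197]] (rows listed top to bottom)


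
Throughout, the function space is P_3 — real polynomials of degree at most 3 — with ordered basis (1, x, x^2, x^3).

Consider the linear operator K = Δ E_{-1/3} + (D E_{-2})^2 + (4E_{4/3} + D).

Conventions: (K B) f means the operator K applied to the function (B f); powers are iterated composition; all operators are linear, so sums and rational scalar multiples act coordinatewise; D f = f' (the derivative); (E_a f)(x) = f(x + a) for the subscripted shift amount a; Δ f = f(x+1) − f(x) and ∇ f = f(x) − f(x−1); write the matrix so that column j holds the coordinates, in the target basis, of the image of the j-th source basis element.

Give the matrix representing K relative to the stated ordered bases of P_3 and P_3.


image of 1: 4
image of x: 4x + 22/3
image of x^2: 4x^2 + (44/3)x + 85/9
image of x^3: 4x^3 + 22x^2 + (85/3)x - 383/27
each image's coordinates form column j of the matrix

the matrix is [[4, 22/3, 85/9, -383/27]; [0, 4, 44/3, 85/3]; [0, 0, 4, 22]; [0, 0, 0, 4]] (rows listed top to bottom)


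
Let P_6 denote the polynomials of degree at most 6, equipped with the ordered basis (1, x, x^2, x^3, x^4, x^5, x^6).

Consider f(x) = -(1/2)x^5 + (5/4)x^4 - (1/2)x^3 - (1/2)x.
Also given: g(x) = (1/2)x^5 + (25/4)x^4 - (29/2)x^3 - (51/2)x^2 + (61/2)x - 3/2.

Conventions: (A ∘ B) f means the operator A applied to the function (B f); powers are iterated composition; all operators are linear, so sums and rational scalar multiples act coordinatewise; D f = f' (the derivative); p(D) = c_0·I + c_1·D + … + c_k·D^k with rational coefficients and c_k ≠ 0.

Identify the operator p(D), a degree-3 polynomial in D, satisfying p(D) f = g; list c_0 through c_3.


D^0 f = -(1/2)x^5 + (5/4)x^4 - (1/2)x^3 - (1/2)x
D^1 f = -(5/2)x^4 + 5x^3 - (3/2)x^2 - 1/2
D^2 f = -10x^3 + 15x^2 - 3x
D^3 f = -30x^2 + 30x - 3
matching coefficients of g against c_0 f + c_1 Df + … from the top degree down determines the c_i
solution: c_0 = -1, c_1 = -3, c_2 = 0, c_3 = 1

p(D) = -I − 3·D + D^3, i.e. c_0 = -1, c_1 = -3, c_2 = 0, c_3 = 1


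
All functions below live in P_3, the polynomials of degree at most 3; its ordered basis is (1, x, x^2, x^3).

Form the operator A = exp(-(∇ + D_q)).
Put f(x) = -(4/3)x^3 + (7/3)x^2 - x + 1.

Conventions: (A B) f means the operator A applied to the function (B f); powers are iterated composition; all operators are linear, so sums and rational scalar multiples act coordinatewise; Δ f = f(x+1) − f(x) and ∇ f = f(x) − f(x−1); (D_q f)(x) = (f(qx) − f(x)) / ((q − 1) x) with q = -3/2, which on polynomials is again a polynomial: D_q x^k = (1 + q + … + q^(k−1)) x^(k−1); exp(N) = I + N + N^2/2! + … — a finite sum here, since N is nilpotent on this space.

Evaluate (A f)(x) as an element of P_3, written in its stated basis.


the image equals g(x) = -(4/3)x^3 + (26/3)x^2 - (53/4)x + 41/2

order-1 term: (19/3)x^2 - (15/2)x + 17/3
order-2 term: -(19/4)x + 32/3
order-3 term: 19/6
the series for exp(-(∇ + D_q)) f terminates at order 3
exp(-(∇ + D_q)) f = -(4/3)x^3 + (26/3)x^2 - (53/4)x + 41/2


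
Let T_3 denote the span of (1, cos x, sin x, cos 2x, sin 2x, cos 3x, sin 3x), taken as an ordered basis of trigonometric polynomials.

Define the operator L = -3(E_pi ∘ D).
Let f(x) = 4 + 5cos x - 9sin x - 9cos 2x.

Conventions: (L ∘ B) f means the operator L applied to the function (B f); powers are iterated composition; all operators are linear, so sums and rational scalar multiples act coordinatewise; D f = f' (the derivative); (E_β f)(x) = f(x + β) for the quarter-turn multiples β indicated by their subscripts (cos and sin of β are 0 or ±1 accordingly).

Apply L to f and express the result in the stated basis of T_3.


D f = -9cos x - 5sin x + 18sin 2x
E_pi D f = 9cos x + 5sin x + 18sin 2x
(-3(E_pi ∘ D)) f = -27cos x - 15sin x - 54sin 2x

the image equals g(x) = -27cos x - 15sin x - 54sin 2x


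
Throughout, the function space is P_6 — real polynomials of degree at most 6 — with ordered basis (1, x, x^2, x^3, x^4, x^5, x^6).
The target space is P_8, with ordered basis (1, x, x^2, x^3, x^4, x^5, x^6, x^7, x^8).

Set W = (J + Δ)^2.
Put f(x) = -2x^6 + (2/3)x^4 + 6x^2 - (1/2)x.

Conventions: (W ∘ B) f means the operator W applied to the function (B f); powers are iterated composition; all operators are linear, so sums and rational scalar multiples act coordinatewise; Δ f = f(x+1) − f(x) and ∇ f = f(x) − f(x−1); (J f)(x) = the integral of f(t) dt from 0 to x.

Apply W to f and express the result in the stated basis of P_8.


J f = -(2/7)x^7 + (2/15)x^5 + 2x^3 - (1/4)x^2
Δ f = -12x^5 - 30x^4 - (112/3)x^3 - 26x^2 + (8/3)x + 25/6
(J + Δ) f = -(2/7)x^7 - (178/15)x^5 - 30x^4 - (106/3)x^3 - (105/4)x^2 + (8/3)x + 25/6
J (J + Δ) f = -(1/28)x^8 - (89/45)x^6 - 6x^5 - (53/6)x^4 - (35/4)x^3 + (4/3)x^2 + (25/6)x
Δ (J + Δ) f = -2x^6 - 6x^5 - (208/3)x^4 - (746/3)x^3 - (1232/3)x^2 - (2039/6)x - 42449/420
(J + Δ) (J + Δ) f = -(1/28)x^8 - (179/45)x^6 - 12x^5 - (469/6)x^4 - (3089/12)x^3 - (1228/3)x^2 - (1007/3)x - 42449/420

the result is g(x) = -(1/28)x^8 - (179/45)x^6 - 12x^5 - (469/6)x^4 - (3089/12)x^3 - (1228/3)x^2 - (1007/3)x - 42449/420


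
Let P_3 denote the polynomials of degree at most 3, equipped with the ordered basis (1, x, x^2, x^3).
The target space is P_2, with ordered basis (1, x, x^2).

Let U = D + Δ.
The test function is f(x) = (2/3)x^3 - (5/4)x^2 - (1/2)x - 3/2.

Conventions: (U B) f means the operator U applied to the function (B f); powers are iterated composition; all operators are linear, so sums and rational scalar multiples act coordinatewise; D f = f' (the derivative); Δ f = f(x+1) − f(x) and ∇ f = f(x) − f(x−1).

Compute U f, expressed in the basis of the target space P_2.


the result is g(x) = 4x^2 - 3x - 19/12

D f = 2x^2 - (5/2)x - 1/2
Δ f = 2x^2 - (1/2)x - 13/12
(D + Δ) f = 4x^2 - 3x - 19/12


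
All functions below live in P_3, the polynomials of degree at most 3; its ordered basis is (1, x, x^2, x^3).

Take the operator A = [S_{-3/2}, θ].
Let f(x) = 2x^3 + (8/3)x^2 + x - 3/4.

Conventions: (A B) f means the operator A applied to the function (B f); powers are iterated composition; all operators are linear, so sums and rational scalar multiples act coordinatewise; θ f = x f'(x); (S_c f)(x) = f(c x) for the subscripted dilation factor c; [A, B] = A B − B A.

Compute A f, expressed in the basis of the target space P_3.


g(x) = 0

θ f = 6x^3 + (16/3)x^2 + x
S_{-3/2} θ f = -(81/4)x^3 + 12x^2 - (3/2)x
S_{-3/2} f = -(27/4)x^3 + 6x^2 - (3/2)x - 3/4
θ S_{-3/2} f = -(81/4)x^3 + 12x^2 - (3/2)x
[S_{-3/2}, θ] f = 0


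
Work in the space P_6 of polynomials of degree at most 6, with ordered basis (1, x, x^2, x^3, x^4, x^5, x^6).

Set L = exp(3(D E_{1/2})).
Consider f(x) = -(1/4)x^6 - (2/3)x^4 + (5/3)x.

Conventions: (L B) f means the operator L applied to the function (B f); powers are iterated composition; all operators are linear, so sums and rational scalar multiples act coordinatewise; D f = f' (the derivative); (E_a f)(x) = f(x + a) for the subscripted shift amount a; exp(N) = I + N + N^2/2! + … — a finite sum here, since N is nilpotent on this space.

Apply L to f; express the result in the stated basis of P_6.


the image equals g(x) = -(1/4)x^6 - (9/2)x^5 - (137/3)x^4 - (1157/4)x^3 - (9339/8)x^2 - (266447/96)x - 191489/64

order-1 term: -(9/2)x^5 - (45/4)x^4 - (77/4)x^3 - (141/8)x^2 - (237/32)x + 247/64
order-2 term: -(135/4)x^4 - 135x^3 - (477/2)x^2 - 207x - 279/4
order-3 term: -135x^3 - (1215/2)x^2 - (3933/4)x - 4509/8
order-4 term: -(1215/4)x^2 - 1215x - 1269
order-5 term: -(729/2)x - 3645/4
order-6 term: -729/4
the series for exp(3(D E_{1/2})) f terminates at order 6
exp(3(D E_{1/2})) f = -(1/4)x^6 - (9/2)x^5 - (137/3)x^4 - (1157/4)x^3 - (9339/8)x^2 - (266447/96)x - 191489/64


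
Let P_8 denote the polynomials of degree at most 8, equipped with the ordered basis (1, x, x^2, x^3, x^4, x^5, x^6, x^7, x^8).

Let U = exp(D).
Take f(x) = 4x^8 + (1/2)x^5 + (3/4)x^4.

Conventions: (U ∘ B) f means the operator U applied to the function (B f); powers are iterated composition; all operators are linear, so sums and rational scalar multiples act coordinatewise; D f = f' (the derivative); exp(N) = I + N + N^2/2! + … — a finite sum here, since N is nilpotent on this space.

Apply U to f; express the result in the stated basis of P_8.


order-1 term: 32x^7 + (5/2)x^4 + 3x^3
order-2 term: 112x^6 + 5x^3 + (9/2)x^2
order-3 term: 224x^5 + 5x^2 + 3x
order-4 term: 280x^4 + (5/2)x + 3/4
order-5 term: 224x^3 + 1/2
order-6 term: 112x^2
order-7 term: 32x
order-8 term: 4
the series for exp(D) f terminates at order 8
exp(D) f = 4x^8 + 32x^7 + 112x^6 + (449/2)x^5 + (1133/4)x^4 + 232x^3 + (243/2)x^2 + (75/2)x + 21/4

g(x) = 4x^8 + 32x^7 + 112x^6 + (449/2)x^5 + (1133/4)x^4 + 232x^3 + (243/2)x^2 + (75/2)x + 21/4


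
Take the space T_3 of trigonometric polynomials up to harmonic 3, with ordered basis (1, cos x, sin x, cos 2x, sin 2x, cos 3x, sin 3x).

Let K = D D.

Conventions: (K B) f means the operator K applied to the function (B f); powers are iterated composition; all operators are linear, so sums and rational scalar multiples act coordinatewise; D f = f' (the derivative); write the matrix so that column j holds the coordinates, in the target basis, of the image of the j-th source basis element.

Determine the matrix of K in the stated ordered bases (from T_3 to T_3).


image of 1: 0
image of cos x: -cos x
image of sin x: -sin x
image of cos 2x: -4cos 2x
image of sin 2x: -4sin 2x
image of cos 3x: -9cos 3x
image of sin 3x: -9sin 3x
each image's coordinates form column j of the matrix

the matrix is [[0, 0, 0, 0, 0, 0, 0]; [0, -1, 0, 0, 0, 0, 0]; [0, 0, -1, 0, 0, 0, 0]; [0, 0, 0, -4, 0, 0, 0]; [0, 0, 0, 0, -4, 0, 0]; [0, 0, 0, 0, 0, -9, 0]; [0, 0, 0, 0, 0, 0, -9]] (rows listed top to bottom)


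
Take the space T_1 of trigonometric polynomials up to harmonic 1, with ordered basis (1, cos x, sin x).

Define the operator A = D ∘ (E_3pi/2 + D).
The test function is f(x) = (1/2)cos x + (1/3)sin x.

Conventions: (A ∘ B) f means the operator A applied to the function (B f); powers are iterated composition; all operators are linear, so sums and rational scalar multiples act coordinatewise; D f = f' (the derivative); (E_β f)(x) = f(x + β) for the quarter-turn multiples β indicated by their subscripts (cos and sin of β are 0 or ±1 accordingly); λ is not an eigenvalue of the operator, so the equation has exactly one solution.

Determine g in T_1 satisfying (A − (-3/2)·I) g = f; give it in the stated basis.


the image equals g(x) = (1/3)cos x + (2/9)sin x

write g with unknown coordinates in the stated basis and equate coefficients in (A − (-3/2)·I) g = f
solving from the highest basis element down gives g = (1/3)cos x + (2/9)sin x
check: A g = 0
so A g − (-3/2)·g = (1/2)cos x + (1/3)sin x = f ✓


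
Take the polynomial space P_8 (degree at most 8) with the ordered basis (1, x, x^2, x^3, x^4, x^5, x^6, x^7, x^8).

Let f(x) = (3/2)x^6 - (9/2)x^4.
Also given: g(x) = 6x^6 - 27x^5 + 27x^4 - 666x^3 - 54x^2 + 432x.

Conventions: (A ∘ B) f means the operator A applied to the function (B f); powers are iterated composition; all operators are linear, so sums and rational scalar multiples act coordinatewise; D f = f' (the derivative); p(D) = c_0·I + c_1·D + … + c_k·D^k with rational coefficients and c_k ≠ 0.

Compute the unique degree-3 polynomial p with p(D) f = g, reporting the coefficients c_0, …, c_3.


D^0 f = (3/2)x^6 - (9/2)x^4
D^1 f = 9x^5 - 18x^3
D^2 f = 45x^4 - 54x^2
D^3 f = 180x^3 - 108x
matching coefficients of g against c_0 f + c_1 Df + … from the top degree down determines the c_i
solution: c_0 = 4, c_1 = -3, c_2 = 1, c_3 = -4

p(D) = 4·I − 3·D + D^2 − 4·D^3, i.e. c_0 = 4, c_1 = -3, c_2 = 1, c_3 = -4


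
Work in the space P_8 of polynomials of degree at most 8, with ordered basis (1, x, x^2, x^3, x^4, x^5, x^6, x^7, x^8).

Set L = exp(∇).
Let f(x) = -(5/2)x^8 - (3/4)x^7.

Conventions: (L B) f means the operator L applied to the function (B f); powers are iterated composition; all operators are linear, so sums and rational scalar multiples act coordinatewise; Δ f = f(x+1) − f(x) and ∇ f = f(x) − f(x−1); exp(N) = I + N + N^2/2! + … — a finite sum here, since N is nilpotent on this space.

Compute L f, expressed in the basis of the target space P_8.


order-1 term: -20x^7 + (259/4)x^6 - (497/4)x^5 + (595/4)x^4 - (455/4)x^3 + (217/4)x^2 - (59/4)x + 7/4
order-2 term: -70x^6 + (1617/4)x^5 - (4585/4)x^4 + (7665/4)x^3 - (7735/4)x^2 + (4389/4)x - 1081/4
order-3 term: -140x^5 + (4095/4)x^4 - (6685/2)x^3 + (23625/4)x^2 - (11095/2)x + 8757/4
order-4 term: -175x^4 + (5495/4)x^3 - (8785/2)x^2 + (26635/4)x - 3990
order-5 term: -140x^3 + (4137/4)x^2 - (10885/4)x + 2520
order-6 term: -70x^2 + (1659/4)x - 2597/4
order-7 term: -20x + 277/4
order-8 term: -5/2
the series for exp(∇) f terminates at order 8
exp(∇) f = -(5/2)x^8 - (83/4)x^7 - (21/4)x^6 + 140x^5 - (595/4)x^4 - (1225/4)x^3 + (1197/2)x^2 - (531/4)x - 527/4

the image equals g(x) = -(5/2)x^8 - (83/4)x^7 - (21/4)x^6 + 140x^5 - (595/4)x^4 - (1225/4)x^3 + (1197/2)x^2 - (531/4)x - 527/4


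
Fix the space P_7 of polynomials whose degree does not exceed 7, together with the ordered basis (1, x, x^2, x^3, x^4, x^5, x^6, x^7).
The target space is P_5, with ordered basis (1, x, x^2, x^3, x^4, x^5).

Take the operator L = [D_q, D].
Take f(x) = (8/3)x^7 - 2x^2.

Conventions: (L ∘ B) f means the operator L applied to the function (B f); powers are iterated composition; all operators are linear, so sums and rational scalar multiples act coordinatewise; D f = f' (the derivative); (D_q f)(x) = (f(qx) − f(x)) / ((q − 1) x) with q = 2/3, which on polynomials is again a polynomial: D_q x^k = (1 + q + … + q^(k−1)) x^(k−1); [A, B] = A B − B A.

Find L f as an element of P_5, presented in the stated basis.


D f = (56/3)x^6 - 4x
D_q D f = (37240/729)x^5 - 4
D_q f = (16472/2187)x^6 - (10/3)x
D D_q f = (32944/729)x^5 - 10/3
[D_q, D] f = (1432/243)x^5 - 2/3

the result is g(x) = (1432/243)x^5 - 2/3


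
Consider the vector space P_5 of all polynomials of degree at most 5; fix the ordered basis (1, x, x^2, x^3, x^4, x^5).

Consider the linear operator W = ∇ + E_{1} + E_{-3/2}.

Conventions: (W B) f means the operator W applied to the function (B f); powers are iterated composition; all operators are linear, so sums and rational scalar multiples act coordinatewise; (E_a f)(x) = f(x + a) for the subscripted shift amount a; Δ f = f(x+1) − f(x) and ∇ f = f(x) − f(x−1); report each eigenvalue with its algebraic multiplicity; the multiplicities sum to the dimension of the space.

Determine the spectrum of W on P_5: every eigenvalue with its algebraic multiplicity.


λ = 2 (multiplicity 6)

image of 1: 2
image of x: 2x + 1/2
image of x^2: 2x^2 + x + 9/4
image of x^3: 2x^3 + (3/2)x^2 + (27/4)x - 11/8
image of x^4: 2x^4 + 2x^3 + (27/2)x^2 - (11/2)x + 81/16
image of x^5: 2x^5 + (5/2)x^4 + (45/2)x^3 - (55/4)x^2 + (405/16)x - 179/32
the matrix is upper triangular; its diagonal is (2, 2, 2, 2, 2, 2)
for a triangular matrix the eigenvalues are the diagonal entries, with algebraic multiplicity their repetition count


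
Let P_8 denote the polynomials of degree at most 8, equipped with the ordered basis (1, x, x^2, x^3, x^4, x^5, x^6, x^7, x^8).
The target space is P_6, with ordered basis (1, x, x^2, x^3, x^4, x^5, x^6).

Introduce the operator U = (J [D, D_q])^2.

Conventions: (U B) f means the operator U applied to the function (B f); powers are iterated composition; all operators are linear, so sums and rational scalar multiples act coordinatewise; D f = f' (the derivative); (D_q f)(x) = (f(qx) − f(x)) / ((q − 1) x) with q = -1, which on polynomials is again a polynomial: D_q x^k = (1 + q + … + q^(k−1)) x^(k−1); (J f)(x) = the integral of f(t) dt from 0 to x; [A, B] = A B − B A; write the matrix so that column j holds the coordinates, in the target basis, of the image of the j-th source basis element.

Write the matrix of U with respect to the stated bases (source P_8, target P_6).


the matrix is [[0, 0, 0, 0, 0, 0, 0, 0, 0]; [0, 0, 0, -2, 0, 0, 0, 0, 0]; [0, 0, 0, 0, -4/3, 0, 0, 0, 0]; [0, 0, 0, 0, 0, -4/3, 0, 0, 0]; [0, 0, 0, 0, 0, 0, -6/5, 0, 0]; [0, 0, 0, 0, 0, 0, 0, -6/5, 0]; [0, 0, 0, 0, 0, 0, 0, 0, -8/7]] (rows listed top to bottom)

image of 1: 0
image of x: 0
image of x^2: 0
image of x^3: -2x
image of x^4: -(4/3)x^2
image of x^5: -(4/3)x^3
image of x^6: -(6/5)x^4
image of x^7: -(6/5)x^5
image of x^8: -(8/7)x^6
each image's coordinates form column j of the matrix


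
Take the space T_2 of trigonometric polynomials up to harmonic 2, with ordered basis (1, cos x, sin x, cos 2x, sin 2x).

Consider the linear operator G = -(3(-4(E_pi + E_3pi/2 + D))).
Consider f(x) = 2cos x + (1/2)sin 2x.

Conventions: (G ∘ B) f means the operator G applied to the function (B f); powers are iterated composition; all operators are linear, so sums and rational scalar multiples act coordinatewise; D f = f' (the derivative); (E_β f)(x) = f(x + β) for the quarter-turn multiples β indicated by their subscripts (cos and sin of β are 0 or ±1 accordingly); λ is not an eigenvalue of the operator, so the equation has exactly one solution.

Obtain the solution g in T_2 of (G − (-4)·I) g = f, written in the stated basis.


the image equals g(x) = -(1/4)cos x - (3/148)cos 2x + (1/296)sin 2x

write g with unknown coordinates in the stated basis and equate coefficients in (G − (-4)·I) g = f
solving from the highest basis element down gives g = -(1/4)cos x - (3/148)cos 2x + (1/296)sin 2x
check: G g = 3cos x + (3/37)cos 2x + (18/37)sin 2x
so G g − (-4)·g = 2cos x + (1/2)sin 2x = f ✓


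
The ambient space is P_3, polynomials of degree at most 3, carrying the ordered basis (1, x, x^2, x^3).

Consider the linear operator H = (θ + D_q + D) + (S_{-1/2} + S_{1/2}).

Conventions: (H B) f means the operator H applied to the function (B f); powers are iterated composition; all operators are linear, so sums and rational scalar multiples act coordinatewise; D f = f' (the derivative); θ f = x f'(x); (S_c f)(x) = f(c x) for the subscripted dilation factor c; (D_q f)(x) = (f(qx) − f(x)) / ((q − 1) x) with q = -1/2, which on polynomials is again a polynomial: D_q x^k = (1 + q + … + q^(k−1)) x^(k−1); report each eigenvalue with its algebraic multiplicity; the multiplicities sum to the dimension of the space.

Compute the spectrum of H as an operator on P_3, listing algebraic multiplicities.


image of 1: 2
image of x: x + 2
image of x^2: (5/2)x^2 + (5/2)x
image of x^3: 3x^3 + (15/4)x^2
the matrix is upper triangular; its diagonal is (2, 1, 5/2, 3)
for a triangular matrix the eigenvalues are the diagonal entries, with algebraic multiplicity their repetition count

λ = 1 (multiplicity 1), λ = 2 (multiplicity 1), λ = 5/2 (multiplicity 1), λ = 3 (multiplicity 1)


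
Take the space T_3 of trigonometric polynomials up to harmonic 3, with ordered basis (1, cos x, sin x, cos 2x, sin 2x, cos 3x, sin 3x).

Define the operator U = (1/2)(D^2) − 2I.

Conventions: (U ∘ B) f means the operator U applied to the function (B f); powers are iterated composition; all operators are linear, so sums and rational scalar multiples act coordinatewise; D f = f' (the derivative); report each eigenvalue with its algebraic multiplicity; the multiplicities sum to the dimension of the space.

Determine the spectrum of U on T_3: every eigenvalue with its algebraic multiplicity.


image of 1: -2
image of cos x: -(5/2)cos x
image of sin x: -(5/2)sin x
image of cos 2x: -4cos 2x
image of sin 2x: -4sin 2x
image of cos 3x: -(13/2)cos 3x
image of sin 3x: -(13/2)sin 3x
the matrix is diagonal; its diagonal is (-2, -5/2, -5/2, -4, -4, -13/2, -13/2)
for a triangular matrix the eigenvalues are the diagonal entries, with algebraic multiplicity their repetition count

λ = -13/2 (multiplicity 2), λ = -4 (multiplicity 2), λ = -5/2 (multiplicity 2), λ = -2 (multiplicity 1)


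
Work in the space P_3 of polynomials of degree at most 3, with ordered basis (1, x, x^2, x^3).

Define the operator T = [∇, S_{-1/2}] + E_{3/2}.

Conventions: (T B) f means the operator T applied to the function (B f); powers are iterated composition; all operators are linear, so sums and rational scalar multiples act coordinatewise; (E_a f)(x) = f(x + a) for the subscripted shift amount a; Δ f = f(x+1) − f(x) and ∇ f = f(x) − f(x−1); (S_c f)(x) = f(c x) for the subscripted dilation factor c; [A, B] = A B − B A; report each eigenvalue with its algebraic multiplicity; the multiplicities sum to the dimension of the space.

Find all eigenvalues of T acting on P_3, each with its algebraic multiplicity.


image of 1: 1
image of x: x
image of x^2: x^2 + (9/2)x + 3
image of x^3: x^3 + (27/8)x^2 + (45/8)x + 9/4
the matrix is upper triangular; its diagonal is (1, 1, 1, 1)
for a triangular matrix the eigenvalues are the diagonal entries, with algebraic multiplicity their repetition count

λ = 1 (multiplicity 4)


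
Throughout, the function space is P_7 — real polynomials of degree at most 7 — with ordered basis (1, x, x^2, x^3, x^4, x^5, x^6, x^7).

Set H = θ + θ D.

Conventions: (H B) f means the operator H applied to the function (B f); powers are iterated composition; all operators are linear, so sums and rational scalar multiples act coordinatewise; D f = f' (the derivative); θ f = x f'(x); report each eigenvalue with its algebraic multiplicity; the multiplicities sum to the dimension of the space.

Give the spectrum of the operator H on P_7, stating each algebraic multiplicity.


image of 1: 0
image of x: x
image of x^2: 2x^2 + 2x
image of x^3: 3x^3 + 6x^2
image of x^4: 4x^4 + 12x^3
image of x^5: 5x^5 + 20x^4
image of x^6: 6x^6 + 30x^5
image of x^7: 7x^7 + 42x^6
the matrix is upper triangular; its diagonal is (0, 1, 2, 3, 4, 5, 6, 7)
for a triangular matrix the eigenvalues are the diagonal entries, with algebraic multiplicity their repetition count

λ = 0 (multiplicity 1), λ = 1 (multiplicity 1), λ = 2 (multiplicity 1), λ = 3 (multiplicity 1), λ = 4 (multiplicity 1), λ = 5 (multiplicity 1), λ = 6 (multiplicity 1), λ = 7 (multiplicity 1)


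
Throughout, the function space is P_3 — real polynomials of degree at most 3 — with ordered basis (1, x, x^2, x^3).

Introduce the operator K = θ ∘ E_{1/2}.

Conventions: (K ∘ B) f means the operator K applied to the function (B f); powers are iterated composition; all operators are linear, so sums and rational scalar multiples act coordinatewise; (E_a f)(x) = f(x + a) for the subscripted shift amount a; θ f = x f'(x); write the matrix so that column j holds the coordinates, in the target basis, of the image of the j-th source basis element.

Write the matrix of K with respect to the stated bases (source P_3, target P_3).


the matrix is [[0, 0, 0, 0]; [0, 1, 1, 3/4]; [0, 0, 2, 3]; [0, 0, 0, 3]] (rows listed top to bottom)

image of 1: 0
image of x: x
image of x^2: 2x^2 + x
image of x^3: 3x^3 + 3x^2 + (3/4)x
each image's coordinates form column j of the matrix


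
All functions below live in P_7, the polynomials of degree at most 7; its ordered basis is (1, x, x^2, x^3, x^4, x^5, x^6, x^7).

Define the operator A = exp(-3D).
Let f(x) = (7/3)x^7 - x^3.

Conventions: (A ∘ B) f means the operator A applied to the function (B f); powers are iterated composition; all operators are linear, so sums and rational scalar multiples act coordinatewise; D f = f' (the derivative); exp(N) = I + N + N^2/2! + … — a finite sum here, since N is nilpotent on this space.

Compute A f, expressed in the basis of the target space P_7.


g(x) = (7/3)x^7 - 49x^6 + 441x^5 - 2205x^4 + 6614x^3 - 11898x^2 + 11880x - 5076

order-1 term: -49x^6 + 9x^2
order-2 term: 441x^5 - 27x
order-3 term: -2205x^4 + 27
order-4 term: 6615x^3
order-5 term: -11907x^2
order-6 term: 11907x
order-7 term: -5103
the series for exp(-3D) f terminates at order 7
exp(-3D) f = (7/3)x^7 - 49x^6 + 441x^5 - 2205x^4 + 6614x^3 - 11898x^2 + 11880x - 5076
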